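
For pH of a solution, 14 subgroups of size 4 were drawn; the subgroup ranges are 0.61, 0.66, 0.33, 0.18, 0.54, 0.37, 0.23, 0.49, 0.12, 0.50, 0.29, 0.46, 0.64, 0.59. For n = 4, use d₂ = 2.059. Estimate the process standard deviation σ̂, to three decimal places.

R̄ = (0.61 + 0.66 + 0.33 + 0.18 + 0.54 + 0.37 + 0.23 + 0.49 + 0.12 + 0.50 + 0.29 + 0.46 + 0.64 + 0.59) / 14 = 0.4293
σ̂ = R̄ / d₂ = 0.4293 / 2.059 = 0.2085

0.208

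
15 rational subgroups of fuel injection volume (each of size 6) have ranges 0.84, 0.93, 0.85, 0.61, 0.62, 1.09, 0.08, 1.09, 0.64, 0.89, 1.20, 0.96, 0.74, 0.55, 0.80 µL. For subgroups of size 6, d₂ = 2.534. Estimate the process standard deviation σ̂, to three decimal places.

R̄ = (0.84 + 0.93 + 0.85 + 0.61 + 0.62 + 1.09 + 0.08 + 1.09 + 0.64 + 0.89 + 1.20 + 0.96 + 0.74 + 0.55 + 0.80) / 15 = 0.7927
σ̂ = R̄ / d₂ = 0.7927 / 2.534 = 0.3128

0.313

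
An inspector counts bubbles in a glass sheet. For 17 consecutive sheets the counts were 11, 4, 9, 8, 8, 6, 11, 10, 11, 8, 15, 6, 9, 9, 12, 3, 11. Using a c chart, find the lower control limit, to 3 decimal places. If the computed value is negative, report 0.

c̄ = (11 + 4 + 9 + 8 + 8 + 6 + 11 + 10 + 11 + 8 + 15 + 6 + 9 + 9 + 12 + 3 + 11) / 17 = 151 / 17 = 8.8824
LCL = c̄ − 3√c̄ = 8.8824 − 3 × 2.9803 = -0.0586 → 0 (cannot be negative)

0.000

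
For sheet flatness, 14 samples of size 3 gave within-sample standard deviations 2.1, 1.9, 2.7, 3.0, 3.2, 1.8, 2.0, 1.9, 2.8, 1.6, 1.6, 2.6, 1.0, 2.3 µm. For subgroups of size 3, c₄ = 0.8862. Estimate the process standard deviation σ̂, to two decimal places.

s̄ = (2.1 + 1.9 + 2.7 + 3.0 + 3.2 + 1.8 + 2.0 + 1.9 + 2.8 + 1.6 + 1.6 + 2.6 + 1.0 + 2.3) / 14 = 2.1786
σ̂ = s̄ / c₄ = 2.1786 / 0.8862 = 2.4583

2.46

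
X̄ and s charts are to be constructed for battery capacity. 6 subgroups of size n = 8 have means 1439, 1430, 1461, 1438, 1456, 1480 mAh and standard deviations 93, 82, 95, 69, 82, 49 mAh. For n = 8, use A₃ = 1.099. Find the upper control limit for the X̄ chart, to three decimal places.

1536.755

X̄̄ = (1439 + 1430 + 1461 + 1438 + 1456 + 1480) / 6 = 1450.6667
s̄ = (93 + 82 + 95 + 69 + 82 + 49) / 6 = 78.3333
UCL = X̄̄ + A₃·s̄ = 1450.6667 + 1.099 × 78.3333 = 1536.7550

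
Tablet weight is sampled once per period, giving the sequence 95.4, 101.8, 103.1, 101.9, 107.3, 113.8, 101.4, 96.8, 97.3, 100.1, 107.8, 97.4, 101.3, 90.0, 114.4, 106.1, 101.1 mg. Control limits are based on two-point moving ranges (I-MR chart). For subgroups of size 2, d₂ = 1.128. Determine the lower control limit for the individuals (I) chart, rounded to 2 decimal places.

X̄ = (95.4 + 101.8 + 103.1 + 101.9 + 107.3 + 113.8 + 101.4 + 96.8 + 97.3 + 100.1 + 107.8 + 97.4 + 101.3 + 90.0 + 114.4 + 106.1 + 101.1) / 17 = 102.1765
Moving ranges: 6.4, 1.3, 1.2, 5.4, 6.5, 12.4, 4.6, 0.5, 2.8, 7.7, 10.4, 3.9, 11.3, 24.4, 8.3, 5.0; M̄R̄ = 112.1000 / 16 = 7.0062
LCL = X̄ − 3·M̄R̄/d₂ = 102.1765 − 3 × 7.0062 / 1.128 = 83.5428

83.54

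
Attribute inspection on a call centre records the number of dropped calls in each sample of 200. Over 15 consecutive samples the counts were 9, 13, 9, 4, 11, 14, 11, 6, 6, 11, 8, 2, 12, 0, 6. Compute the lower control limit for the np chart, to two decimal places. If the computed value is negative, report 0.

p̄ = Σdᵢ / (k·n) = 122 / (15 × 200) = 0.04067
LCL = np̄ − 3·√(np̄(1−p̄)) = 8.1333 − 3 × 2.7933 = -0.2466 → 0 (negative, so LCL = 0)

0.00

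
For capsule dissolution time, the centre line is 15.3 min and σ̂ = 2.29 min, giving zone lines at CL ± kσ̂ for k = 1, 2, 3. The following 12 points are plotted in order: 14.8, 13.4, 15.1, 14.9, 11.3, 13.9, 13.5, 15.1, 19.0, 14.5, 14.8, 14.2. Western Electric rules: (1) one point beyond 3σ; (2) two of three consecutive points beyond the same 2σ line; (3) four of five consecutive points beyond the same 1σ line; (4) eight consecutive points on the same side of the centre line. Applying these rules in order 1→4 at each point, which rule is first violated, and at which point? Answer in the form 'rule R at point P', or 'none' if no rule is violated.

Zone of each point (C = within 1σ̂, B = 1σ̂–2σ̂, A = 2σ̂–3σ̂, * = beyond 3σ̂; sign = side of CL): 1:-C, 2:-C, 3:-C, 4:-C, 5:-B, 6:-C, 7:-C, 8:-C, 9:+B, 10:-C, 11:-C, 12:-C
Rule 4 (eight consecutive points on the same side of the centre line) is satisfied at point 8.

rule 4 at point 8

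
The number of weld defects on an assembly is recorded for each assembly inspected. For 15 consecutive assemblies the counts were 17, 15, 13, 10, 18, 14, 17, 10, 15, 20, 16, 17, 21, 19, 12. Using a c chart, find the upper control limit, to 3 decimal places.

c̄ = (17 + 15 + 13 + 10 + 18 + 14 + 17 + 10 + 15 + 20 + 16 + 17 + 21 + 19 + 12) / 15 = 234 / 15 = 15.6000
UCL = c̄ + 3√c̄ = 15.6000 + 3 × √15.6000 = 15.6000 + 3 × 3.9497 = 27.4491

27.449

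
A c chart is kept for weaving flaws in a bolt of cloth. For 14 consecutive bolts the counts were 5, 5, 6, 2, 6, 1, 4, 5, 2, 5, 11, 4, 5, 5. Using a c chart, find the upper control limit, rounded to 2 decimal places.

c̄ = (5 + 5 + 6 + 2 + 6 + 1 + 4 + 5 + 2 + 5 + 11 + 4 + 5 + 5) / 14 = 66 / 14 = 4.7143
UCL = c̄ + 3√c̄ = 4.7143 + 3 × √4.7143 = 4.7143 + 3 × 2.1712 = 11.2280

11.23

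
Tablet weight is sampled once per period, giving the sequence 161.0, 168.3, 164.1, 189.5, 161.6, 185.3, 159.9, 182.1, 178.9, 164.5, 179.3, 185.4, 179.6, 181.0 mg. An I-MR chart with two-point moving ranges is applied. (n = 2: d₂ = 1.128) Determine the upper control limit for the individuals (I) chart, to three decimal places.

211.515

X̄ = (161.0 + 168.3 + 164.1 + 189.5 + 161.6 + 185.3 + 159.9 + 182.1 + 178.9 + 164.5 + 179.3 + 185.4 + 179.6 + 181.0) / 14 = 174.3214
Moving ranges: 7.3, 4.2, 25.4, 27.9, 23.7, 25.4, 22.2, 3.2, 14.4, 14.8, 6.1, 5.8, 1.4; M̄R̄ = 181.8000 / 13 = 13.9846
UCL = X̄ + 3·M̄R̄/d₂ = 174.3214 + 3 × 13.9846 / 1.128 = 211.5146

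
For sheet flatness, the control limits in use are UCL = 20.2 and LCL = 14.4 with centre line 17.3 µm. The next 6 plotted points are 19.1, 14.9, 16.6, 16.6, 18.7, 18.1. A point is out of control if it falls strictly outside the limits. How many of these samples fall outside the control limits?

0

All 6 points lie within [14.4, 20.2].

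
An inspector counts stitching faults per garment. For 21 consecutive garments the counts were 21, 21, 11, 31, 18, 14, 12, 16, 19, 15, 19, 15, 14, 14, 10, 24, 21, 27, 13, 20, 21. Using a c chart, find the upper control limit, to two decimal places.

30.60

c̄ = (21 + 21 + 11 + 31 + 18 + 14 + 12 + 16 + 19 + 15 + 19 + 15 + 14 + 14 + 10 + 24 + 21 + 27 + 13 + 20 + 21) / 21 = 376 / 21 = 17.9048
UCL = c̄ + 3√c̄ = 17.9048 + 3 × √17.9048 = 17.9048 + 3 × 4.2314 = 30.5990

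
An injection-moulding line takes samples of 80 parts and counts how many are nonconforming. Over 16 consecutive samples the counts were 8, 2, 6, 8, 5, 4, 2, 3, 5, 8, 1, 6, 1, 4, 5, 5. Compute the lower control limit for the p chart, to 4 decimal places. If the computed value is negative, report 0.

p̄ = Σdᵢ / (k·n) = 73 / (16 × 80) = 0.05703
LCL = p̄ − 3·√(p̄(1−p̄)/n) = 0.05703 − 3 × 0.02593 = -0.02075 → 0 (negative, so LCL = 0)

0.0000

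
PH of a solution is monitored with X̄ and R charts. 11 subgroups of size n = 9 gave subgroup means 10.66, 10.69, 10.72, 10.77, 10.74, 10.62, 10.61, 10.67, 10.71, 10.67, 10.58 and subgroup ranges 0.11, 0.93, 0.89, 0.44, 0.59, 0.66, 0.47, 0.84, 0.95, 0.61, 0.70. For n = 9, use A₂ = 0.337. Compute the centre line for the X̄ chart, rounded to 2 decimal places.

10.68

X̄̄ = (10.66 + 10.69 + 10.72 + 10.77 + 10.74 + 10.62 + 10.61 + 10.67 + 10.71 + 10.67 + 10.58) / 11 = 117.4400 / 11 = 10.6764
CL = X̄̄ = 10.6764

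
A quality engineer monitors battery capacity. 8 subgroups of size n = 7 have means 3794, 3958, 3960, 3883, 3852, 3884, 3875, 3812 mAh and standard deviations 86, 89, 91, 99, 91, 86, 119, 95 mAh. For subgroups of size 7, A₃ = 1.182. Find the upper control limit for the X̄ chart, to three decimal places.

3988.949

X̄̄ = (3794 + 3958 + 3960 + 3883 + 3852 + 3884 + 3875 + 3812) / 8 = 3877.2500
s̄ = (86 + 89 + 91 + 99 + 91 + 86 + 119 + 95) / 8 = 94.5000
UCL = X̄̄ + A₃·s̄ = 3877.2500 + 1.182 × 94.5000 = 3988.9490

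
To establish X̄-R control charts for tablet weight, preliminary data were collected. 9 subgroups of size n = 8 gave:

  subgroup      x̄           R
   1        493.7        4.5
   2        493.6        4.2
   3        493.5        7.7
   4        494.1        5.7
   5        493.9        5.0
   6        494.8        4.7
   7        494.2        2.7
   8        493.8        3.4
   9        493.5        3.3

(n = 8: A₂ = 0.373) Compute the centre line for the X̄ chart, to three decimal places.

493.900

X̄̄ = (493.7 + 493.6 + 493.5 + 494.1 + 493.9 + 494.8 + 494.2 + 493.8 + 493.5) / 9 = 4445.1000 / 9 = 493.9000
CL = X̄̄ = 493.9000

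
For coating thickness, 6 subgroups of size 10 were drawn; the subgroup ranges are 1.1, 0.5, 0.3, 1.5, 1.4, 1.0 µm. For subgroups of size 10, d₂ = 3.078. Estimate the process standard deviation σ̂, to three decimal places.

R̄ = (1.1 + 0.5 + 0.3 + 1.5 + 1.4 + 1.0) / 6 = 0.9667
σ̂ = R̄ / d₂ = 0.9667 / 3.078 = 0.3141

0.314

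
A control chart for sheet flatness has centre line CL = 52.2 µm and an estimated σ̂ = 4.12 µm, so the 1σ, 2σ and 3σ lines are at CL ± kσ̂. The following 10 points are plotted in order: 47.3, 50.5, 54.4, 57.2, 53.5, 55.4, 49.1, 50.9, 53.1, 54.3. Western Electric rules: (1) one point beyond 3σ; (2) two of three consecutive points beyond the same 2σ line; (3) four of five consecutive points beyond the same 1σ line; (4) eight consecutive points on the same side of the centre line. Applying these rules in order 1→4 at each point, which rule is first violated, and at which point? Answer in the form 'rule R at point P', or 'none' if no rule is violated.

Zone of each point (C = within 1σ̂, B = 1σ̂–2σ̂, A = 2σ̂–3σ̂, * = beyond 3σ̂; sign = side of CL): 1:-B, 2:-C, 3:+C, 4:+B, 5:+C, 6:+C, 7:-C, 8:-C, 9:+C, 10:+C
No rule fires across all 10 points.

none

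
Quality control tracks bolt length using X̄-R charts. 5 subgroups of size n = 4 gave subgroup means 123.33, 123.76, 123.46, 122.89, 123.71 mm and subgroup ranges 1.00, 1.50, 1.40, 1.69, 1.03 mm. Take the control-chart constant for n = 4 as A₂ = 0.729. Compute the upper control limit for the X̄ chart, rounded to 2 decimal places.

124.40

X̄̄ = (123.33 + 123.76 + 123.46 + 122.89 + 123.71) / 5 = 617.1500 / 5 = 123.4300
R̄ = (1.00 + 1.50 + 1.40 + 1.69 + 1.03) / 5 = 6.6200 / 5 = 1.3240
UCL = X̄̄ + A₂·R̄ = 123.4300 + 0.729 × 1.3240 = 124.3952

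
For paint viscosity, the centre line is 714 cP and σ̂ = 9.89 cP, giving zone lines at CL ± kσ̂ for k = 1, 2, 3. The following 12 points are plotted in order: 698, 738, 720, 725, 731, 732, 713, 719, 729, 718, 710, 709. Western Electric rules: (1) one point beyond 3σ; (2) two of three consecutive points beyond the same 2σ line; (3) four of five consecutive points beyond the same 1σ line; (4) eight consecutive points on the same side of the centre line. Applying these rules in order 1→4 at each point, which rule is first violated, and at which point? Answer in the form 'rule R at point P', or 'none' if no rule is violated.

rule 3 at point 6

Zone of each point (C = within 1σ̂, B = 1σ̂–2σ̂, A = 2σ̂–3σ̂, * = beyond 3σ̂; sign = side of CL): 1:-B, 2:+A, 3:+C, 4:+B, 5:+B, 6:+B, 7:-C, 8:+C, 9:+B, 10:+C, 11:-C, 12:-C
Rule 3 (four of five consecutive points beyond the same 1σ limit) is satisfied at point 6.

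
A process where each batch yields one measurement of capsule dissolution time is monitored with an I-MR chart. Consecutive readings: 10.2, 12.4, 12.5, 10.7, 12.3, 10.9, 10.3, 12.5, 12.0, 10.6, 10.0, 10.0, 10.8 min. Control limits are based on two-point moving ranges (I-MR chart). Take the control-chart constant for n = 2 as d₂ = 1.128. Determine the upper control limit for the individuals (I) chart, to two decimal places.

14.09

X̄ = (10.2 + 12.4 + 12.5 + 10.7 + 12.3 + 10.9 + 10.3 + 12.5 + 12.0 + 10.6 + 10.0 + 10.0 + 10.8) / 13 = 11.1692
Moving ranges: 2.2, 0.1, 1.8, 1.6, 1.4, 0.6, 2.2, 0.5, 1.4, 0.6, 0.0, 0.8; M̄R̄ = 13.2000 / 12 = 1.1000
UCL = X̄ + 3·M̄R̄/d₂ = 11.1692 + 3 × 1.1000 / 1.128 = 14.0948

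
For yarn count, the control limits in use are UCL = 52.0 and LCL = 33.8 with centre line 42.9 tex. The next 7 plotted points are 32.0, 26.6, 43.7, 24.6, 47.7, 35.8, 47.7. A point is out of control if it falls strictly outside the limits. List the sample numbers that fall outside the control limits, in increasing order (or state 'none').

Compare each point to [33.8, 52.0]: sample 1 = 32.0 < LCL; sample 2 = 26.6 < LCL; sample 4 = 24.6 < LCL.

1, 2, 4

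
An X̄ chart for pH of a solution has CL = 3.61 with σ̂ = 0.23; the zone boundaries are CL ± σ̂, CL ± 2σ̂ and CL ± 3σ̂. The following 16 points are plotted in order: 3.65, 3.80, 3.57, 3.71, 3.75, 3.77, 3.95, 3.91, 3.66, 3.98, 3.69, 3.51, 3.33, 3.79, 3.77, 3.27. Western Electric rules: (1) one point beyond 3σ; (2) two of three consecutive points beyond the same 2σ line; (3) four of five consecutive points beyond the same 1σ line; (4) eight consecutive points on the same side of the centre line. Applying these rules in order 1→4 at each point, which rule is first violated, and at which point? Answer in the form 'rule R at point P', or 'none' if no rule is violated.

Zone of each point (C = within 1σ̂, B = 1σ̂–2σ̂, A = 2σ̂–3σ̂, * = beyond 3σ̂; sign = side of CL): 1:+C, 2:+C, 3:-C, 4:+C, 5:+C, 6:+C, 7:+B, 8:+B, 9:+C, 10:+B, 11:+C, 12:-C, 13:-B, 14:+C, 15:+C, 16:-B
Rule 4 (eight consecutive points on the same side of the centre line) is satisfied at point 11.

rule 4 at point 11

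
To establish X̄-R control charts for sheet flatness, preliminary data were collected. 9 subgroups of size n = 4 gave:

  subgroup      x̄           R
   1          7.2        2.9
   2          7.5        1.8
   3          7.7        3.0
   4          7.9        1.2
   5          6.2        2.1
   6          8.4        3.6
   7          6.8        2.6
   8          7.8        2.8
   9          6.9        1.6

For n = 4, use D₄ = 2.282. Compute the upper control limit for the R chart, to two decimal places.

5.48

R̄ = (2.9 + 1.8 + 3.0 + 1.2 + 2.1 + 3.6 + 2.6 + 2.8 + 1.6) / 9 = 21.6000 / 9 = 2.4000
UCL_R = D₄·R̄ = 2.282 × 2.4000 = 5.4768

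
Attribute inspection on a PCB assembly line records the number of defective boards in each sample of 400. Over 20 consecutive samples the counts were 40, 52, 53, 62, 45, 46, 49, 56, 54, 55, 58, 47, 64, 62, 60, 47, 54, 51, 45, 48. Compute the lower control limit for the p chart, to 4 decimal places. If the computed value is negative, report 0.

0.0804

p̄ = Σdᵢ / (k·n) = 1048 / (20 × 400) = 0.13100
LCL = p̄ − 3·√(p̄(1−p̄)/n) = 0.13100 − 3 × 0.01687 = 0.08039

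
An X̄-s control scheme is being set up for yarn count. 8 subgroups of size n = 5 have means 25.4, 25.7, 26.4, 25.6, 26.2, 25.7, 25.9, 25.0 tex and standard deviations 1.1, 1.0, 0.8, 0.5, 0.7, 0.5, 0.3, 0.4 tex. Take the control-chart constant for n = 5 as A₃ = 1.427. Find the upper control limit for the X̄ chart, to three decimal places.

26.683

X̄̄ = (25.4 + 25.7 + 26.4 + 25.6 + 26.2 + 25.7 + 25.9 + 25.0) / 8 = 25.7375
s̄ = (1.1 + 1.0 + 0.8 + 0.5 + 0.7 + 0.5 + 0.3 + 0.4) / 8 = 0.6625
UCL = X̄̄ + A₃·s̄ = 25.7375 + 1.427 × 0.6625 = 26.6829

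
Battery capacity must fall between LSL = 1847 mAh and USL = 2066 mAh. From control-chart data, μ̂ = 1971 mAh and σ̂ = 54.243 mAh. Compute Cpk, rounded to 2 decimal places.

0.58

Cpu = (USL − μ̂) / (3σ̂) = (2066 − 1971) / (3 × 54.243) = 0.5838; Cpl = (μ̂ − LSL) / (3σ̂) = (1971 − 1847) / (3 × 54.243) = 0.7620; Cpk = min(Cpu, Cpl) = 0.5838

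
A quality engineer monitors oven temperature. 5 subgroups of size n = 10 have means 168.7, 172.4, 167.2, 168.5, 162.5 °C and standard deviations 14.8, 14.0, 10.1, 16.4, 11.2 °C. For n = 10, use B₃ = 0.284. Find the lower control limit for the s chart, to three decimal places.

3.777

s̄ = (14.8 + 14.0 + 10.1 + 16.4 + 11.2) / 5 = 13.3000
LCL_s = B₃·s̄ = 0.284 × 13.3000 = 3.7772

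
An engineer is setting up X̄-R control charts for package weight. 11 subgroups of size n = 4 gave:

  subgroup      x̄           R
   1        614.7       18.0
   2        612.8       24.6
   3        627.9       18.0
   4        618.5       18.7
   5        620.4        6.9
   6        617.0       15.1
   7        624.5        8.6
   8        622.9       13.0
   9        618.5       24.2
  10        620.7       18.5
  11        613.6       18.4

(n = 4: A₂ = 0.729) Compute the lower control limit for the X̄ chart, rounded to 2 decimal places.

607.03

X̄̄ = (614.7 + 612.8 + 627.9 + 618.5 + 620.4 + 617.0 + 624.5 + 622.9 + 618.5 + 620.7 + 613.6) / 11 = 6811.5000 / 11 = 619.2273
R̄ = (18.0 + 24.6 + 18.0 + 18.7 + 6.9 + 15.1 + 8.6 + 13.0 + 24.2 + 18.5 + 18.4) / 11 = 184.0000 / 11 = 16.7273
LCL = X̄̄ − A₂·R̄ = 619.2273 − 0.729 × 16.7273 = 607.0331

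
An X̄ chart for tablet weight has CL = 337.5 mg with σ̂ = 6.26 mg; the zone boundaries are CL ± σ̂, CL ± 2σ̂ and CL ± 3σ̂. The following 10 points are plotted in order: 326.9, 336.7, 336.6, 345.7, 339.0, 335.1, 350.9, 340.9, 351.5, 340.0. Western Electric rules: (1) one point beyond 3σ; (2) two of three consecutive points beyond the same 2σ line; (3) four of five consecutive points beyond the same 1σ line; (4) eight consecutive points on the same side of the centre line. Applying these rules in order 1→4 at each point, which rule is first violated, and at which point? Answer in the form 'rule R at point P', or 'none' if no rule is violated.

Zone of each point (C = within 1σ̂, B = 1σ̂–2σ̂, A = 2σ̂–3σ̂, * = beyond 3σ̂; sign = side of CL): 1:-B, 2:-C, 3:-C, 4:+B, 5:+C, 6:-C, 7:+A, 8:+C, 9:+A, 10:+C
Rule 2 (two of three consecutive points beyond the same 2σ limit) is satisfied at point 9.

rule 2 at point 9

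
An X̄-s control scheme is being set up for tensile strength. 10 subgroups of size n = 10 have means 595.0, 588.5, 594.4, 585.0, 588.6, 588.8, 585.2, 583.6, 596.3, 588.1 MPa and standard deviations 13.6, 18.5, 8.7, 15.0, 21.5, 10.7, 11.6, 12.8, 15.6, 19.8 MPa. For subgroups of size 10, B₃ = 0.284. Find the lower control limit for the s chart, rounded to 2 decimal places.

s̄ = (13.6 + 18.5 + 8.7 + 15.0 + 21.5 + 10.7 + 11.6 + 12.8 + 15.6 + 19.8) / 10 = 14.7800
LCL_s = B₃·s̄ = 0.284 × 14.7800 = 4.1975

4.20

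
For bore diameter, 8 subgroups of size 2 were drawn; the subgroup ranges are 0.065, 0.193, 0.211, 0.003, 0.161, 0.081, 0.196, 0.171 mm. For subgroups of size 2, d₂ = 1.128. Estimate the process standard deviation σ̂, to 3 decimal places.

R̄ = (0.065 + 0.193 + 0.211 + 0.003 + 0.161 + 0.081 + 0.196 + 0.171) / 8 = 0.1351
σ̂ = R̄ / d₂ = 0.1351 / 1.128 = 0.1198

0.120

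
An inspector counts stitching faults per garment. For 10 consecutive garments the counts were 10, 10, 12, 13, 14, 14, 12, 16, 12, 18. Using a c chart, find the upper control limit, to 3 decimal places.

23.958

c̄ = (10 + 10 + 12 + 13 + 14 + 14 + 12 + 16 + 12 + 18) / 10 = 131 / 10 = 13.1000
UCL = c̄ + 3√c̄ = 13.1000 + 3 × √13.1000 = 13.1000 + 3 × 3.6194 = 23.9582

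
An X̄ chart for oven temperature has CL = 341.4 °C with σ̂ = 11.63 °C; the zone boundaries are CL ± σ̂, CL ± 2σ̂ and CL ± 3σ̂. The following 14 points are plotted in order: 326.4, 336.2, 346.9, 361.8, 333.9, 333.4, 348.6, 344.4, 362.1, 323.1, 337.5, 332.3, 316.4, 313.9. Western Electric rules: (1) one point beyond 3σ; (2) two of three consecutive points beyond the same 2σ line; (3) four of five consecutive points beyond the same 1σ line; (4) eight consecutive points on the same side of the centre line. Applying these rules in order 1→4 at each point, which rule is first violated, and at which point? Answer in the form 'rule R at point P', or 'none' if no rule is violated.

rule 2 at point 14

Zone of each point (C = within 1σ̂, B = 1σ̂–2σ̂, A = 2σ̂–3σ̂, * = beyond 3σ̂; sign = side of CL): 1:-B, 2:-C, 3:+C, 4:+B, 5:-C, 6:-C, 7:+C, 8:+C, 9:+B, 10:-B, 11:-C, 12:-C, 13:-A, 14:-A
Rule 2 (two of three consecutive points beyond the same 2σ limit) is satisfied at point 14.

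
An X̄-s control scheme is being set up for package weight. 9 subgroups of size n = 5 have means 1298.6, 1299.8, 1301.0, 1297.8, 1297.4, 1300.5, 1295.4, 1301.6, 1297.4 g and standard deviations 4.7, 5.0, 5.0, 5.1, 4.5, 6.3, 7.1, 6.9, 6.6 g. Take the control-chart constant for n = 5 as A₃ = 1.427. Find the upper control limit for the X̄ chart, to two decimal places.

X̄̄ = (1298.6 + 1299.8 + 1301.0 + 1297.8 + 1297.4 + 1300.5 + 1295.4 + 1301.6 + 1297.4) / 9 = 1298.8333
s̄ = (4.7 + 5.0 + 5.0 + 5.1 + 4.5 + 6.3 + 7.1 + 6.9 + 6.6) / 9 = 5.6889
UCL = X̄̄ + A₃·s̄ = 1298.8333 + 1.427 × 5.6889 = 1306.9514

1306.95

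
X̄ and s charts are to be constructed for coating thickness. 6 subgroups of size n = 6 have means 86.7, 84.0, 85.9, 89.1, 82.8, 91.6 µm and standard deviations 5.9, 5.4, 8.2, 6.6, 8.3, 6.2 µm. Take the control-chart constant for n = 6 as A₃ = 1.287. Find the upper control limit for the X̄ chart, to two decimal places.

X̄̄ = (86.7 + 84.0 + 85.9 + 89.1 + 82.8 + 91.6) / 6 = 86.6833
s̄ = (5.9 + 5.4 + 8.2 + 6.6 + 8.3 + 6.2) / 6 = 6.7667
UCL = X̄̄ + A₃·s̄ = 86.6833 + 1.287 × 6.7667 = 95.3920

95.39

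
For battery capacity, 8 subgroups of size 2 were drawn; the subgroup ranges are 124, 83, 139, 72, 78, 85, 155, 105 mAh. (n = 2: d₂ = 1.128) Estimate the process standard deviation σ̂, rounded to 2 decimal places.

R̄ = (124 + 83 + 139 + 72 + 78 + 85 + 155 + 105) / 8 = 105.1250
σ̂ = R̄ / d₂ = 105.1250 / 1.128 = 93.1959

93.20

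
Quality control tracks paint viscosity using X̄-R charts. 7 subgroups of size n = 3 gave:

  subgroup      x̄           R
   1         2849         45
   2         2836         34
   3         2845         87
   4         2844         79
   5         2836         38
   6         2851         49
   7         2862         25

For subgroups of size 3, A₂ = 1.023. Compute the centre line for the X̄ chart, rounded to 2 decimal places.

2846.14

X̄̄ = (2849 + 2836 + 2845 + 2844 + 2836 + 2851 + 2862) / 7 = 19923.0000 / 7 = 2846.1429
CL = X̄̄ = 2846.1429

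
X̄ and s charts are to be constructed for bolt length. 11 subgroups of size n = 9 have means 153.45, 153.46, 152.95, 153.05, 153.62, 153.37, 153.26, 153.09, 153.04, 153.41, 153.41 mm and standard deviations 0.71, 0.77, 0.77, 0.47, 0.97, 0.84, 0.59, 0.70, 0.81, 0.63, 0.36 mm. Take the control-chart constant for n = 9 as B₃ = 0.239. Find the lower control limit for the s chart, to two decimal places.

s̄ = (0.71 + 0.77 + 0.77 + 0.47 + 0.97 + 0.84 + 0.59 + 0.70 + 0.81 + 0.63 + 0.36) / 11 = 0.6927
LCL_s = B₃·s̄ = 0.239 × 0.6927 = 0.1656

0.17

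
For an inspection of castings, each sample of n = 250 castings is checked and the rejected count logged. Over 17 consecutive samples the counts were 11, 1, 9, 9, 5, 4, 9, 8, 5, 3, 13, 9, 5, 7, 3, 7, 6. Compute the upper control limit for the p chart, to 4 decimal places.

0.0575

p̄ = Σdᵢ / (k·n) = 114 / (17 × 250) = 0.02682
UCL = p̄ + 3·√(p̄(1−p̄)/n) = 0.02682 + 3 × √(0.02682×0.97318/250) = 0.02682 + 3 × 0.01022 = 0.05748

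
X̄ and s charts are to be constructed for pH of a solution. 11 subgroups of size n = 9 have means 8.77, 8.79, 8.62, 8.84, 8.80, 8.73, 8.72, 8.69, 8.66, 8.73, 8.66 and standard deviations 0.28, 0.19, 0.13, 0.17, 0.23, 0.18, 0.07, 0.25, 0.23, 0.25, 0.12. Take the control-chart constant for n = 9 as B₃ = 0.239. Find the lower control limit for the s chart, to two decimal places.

0.05

s̄ = (0.28 + 0.19 + 0.13 + 0.17 + 0.23 + 0.18 + 0.07 + 0.25 + 0.23 + 0.25 + 0.12) / 11 = 0.1909
LCL_s = B₃·s̄ = 0.239 × 0.1909 = 0.0456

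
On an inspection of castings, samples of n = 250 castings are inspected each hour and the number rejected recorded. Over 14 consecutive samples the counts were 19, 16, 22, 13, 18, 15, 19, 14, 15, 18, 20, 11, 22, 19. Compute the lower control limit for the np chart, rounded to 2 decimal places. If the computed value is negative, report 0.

5.20

p̄ = Σdᵢ / (k·n) = 241 / (14 × 250) = 0.06886
LCL = np̄ − 3·√(np̄(1−p̄)) = 17.2143 − 3 × 4.0036 = 5.2034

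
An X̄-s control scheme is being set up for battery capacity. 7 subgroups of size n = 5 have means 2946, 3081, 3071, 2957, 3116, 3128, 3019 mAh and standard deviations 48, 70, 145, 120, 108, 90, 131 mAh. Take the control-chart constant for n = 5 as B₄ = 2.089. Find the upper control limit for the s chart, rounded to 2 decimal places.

s̄ = (48 + 70 + 145 + 120 + 108 + 90 + 131) / 7 = 101.7143
UCL_s = B₄·s̄ = 2.089 × 101.7143 = 212.4811

212.48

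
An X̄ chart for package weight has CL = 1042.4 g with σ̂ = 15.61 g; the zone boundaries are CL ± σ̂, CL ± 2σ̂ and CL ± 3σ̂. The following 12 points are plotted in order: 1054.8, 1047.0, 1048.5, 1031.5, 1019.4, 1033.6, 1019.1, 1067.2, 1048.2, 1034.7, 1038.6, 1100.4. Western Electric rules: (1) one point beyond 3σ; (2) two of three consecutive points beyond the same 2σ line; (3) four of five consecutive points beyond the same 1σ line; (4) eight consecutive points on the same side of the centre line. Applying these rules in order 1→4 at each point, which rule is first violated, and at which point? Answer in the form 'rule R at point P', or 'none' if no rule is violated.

rule 1 at point 12

Zone of each point (C = within 1σ̂, B = 1σ̂–2σ̂, A = 2σ̂–3σ̂, * = beyond 3σ̂; sign = side of CL): 1:+C, 2:+C, 3:+C, 4:-C, 5:-B, 6:-C, 7:-B, 8:+B, 9:+C, 10:-C, 11:-C, 12:+*
Rule 1 (one point beyond the 3σ limits) is satisfied at point 12.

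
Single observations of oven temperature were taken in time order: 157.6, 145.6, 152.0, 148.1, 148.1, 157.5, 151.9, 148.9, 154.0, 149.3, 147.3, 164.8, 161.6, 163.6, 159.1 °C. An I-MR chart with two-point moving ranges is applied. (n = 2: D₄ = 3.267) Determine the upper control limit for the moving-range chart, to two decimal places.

18.51

Moving ranges: 12.0, 6.4, 3.9, 0.0, 9.4, 5.6, 3.0, 5.1, 4.7, 2.0, 17.5, 3.2, 2.0, 4.5; M̄R̄ = 79.3000 / 14 = 5.6643
UCL_MR = D₄·M̄R̄ = 3.267 × 5.6643 = 18.5052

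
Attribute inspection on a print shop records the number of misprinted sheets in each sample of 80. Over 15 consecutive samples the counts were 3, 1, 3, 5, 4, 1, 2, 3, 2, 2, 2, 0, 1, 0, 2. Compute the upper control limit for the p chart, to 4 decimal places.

p̄ = Σdᵢ / (k·n) = 31 / (15 × 80) = 0.02583
UCL = p̄ + 3·√(p̄(1−p̄)/n) = 0.02583 + 3 × √(0.02583×0.97417/80) = 0.02583 + 3 × 0.01774 = 0.07904

0.0790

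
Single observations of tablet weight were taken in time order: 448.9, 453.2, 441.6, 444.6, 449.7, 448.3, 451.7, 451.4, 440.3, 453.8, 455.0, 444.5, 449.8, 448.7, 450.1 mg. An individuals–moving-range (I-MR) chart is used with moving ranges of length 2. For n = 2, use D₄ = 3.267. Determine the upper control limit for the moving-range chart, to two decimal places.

17.08

Moving ranges: 4.3, 11.6, 3.0, 5.1, 1.4, 3.4, 0.3, 11.1, 13.5, 1.2, 10.5, 5.3, 1.1, 1.4; M̄R̄ = 73.2000 / 14 = 5.2286
UCL_MR = D₄·M̄R̄ = 3.267 × 5.2286 = 17.0817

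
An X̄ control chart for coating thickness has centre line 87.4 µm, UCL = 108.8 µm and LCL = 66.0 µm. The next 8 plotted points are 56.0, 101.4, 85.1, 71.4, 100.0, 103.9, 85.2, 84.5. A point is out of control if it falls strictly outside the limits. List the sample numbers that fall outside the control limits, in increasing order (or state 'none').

1

Compare each point to [66.0, 108.8]: sample 1 = 56.0 < LCL.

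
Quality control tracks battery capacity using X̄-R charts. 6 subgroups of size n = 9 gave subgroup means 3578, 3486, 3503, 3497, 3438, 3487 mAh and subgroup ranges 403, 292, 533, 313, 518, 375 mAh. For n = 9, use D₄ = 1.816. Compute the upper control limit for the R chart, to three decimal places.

R̄ = (403 + 292 + 533 + 313 + 518 + 375) / 6 = 2434.0000 / 6 = 405.6667
UCL_R = D₄·R̄ = 1.816 × 405.6667 = 736.6907

736.691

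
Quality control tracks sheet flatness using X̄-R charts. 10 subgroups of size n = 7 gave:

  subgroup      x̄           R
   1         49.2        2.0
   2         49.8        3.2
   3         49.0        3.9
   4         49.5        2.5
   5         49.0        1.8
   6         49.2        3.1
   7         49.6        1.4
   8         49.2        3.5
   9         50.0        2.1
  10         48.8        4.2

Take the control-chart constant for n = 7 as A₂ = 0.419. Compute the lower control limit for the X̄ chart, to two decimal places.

X̄̄ = (49.2 + 49.8 + 49.0 + 49.5 + 49.0 + 49.2 + 49.6 + 49.2 + 50.0 + 48.8) / 10 = 493.3000 / 10 = 49.3300
R̄ = (2.0 + 3.2 + 3.9 + 2.5 + 1.8 + 3.1 + 1.4 + 3.5 + 2.1 + 4.2) / 10 = 27.7000 / 10 = 2.7700
LCL = X̄̄ − A₂·R̄ = 49.3300 − 0.419 × 2.7700 = 48.1694

48.17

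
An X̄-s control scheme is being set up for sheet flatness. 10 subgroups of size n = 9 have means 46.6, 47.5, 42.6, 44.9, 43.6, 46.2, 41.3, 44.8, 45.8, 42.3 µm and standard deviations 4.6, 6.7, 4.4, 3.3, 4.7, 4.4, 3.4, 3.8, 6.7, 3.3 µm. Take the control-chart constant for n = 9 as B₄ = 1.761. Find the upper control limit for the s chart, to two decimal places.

7.98

s̄ = (4.6 + 6.7 + 4.4 + 3.3 + 4.7 + 4.4 + 3.4 + 3.8 + 6.7 + 3.3) / 10 = 4.5300
UCL_s = B₄·s̄ = 1.761 × 4.5300 = 7.9773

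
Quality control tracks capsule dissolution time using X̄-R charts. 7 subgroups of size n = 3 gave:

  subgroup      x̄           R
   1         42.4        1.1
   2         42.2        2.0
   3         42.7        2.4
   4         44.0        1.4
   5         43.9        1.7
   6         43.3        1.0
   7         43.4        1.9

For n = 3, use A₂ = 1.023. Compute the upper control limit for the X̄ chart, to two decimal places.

X̄̄ = (42.4 + 42.2 + 42.7 + 44.0 + 43.9 + 43.3 + 43.4) / 7 = 301.9000 / 7 = 43.1286
R̄ = (1.1 + 2.0 + 2.4 + 1.4 + 1.7 + 1.0 + 1.9) / 7 = 11.5000 / 7 = 1.6429
UCL = X̄̄ + A₂·R̄ = 43.1286 + 1.023 × 1.6429 = 44.8092

44.81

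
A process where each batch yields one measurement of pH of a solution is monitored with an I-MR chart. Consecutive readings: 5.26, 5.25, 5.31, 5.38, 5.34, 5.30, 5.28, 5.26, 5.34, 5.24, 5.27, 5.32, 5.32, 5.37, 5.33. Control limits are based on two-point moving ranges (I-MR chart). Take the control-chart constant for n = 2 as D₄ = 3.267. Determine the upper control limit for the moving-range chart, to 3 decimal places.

Moving ranges: 0.01, 0.06, 0.07, 0.04, 0.04, 0.02, 0.02, 0.08, 0.10, 0.03, 0.05, 0.00, 0.05, 0.04; M̄R̄ = 0.6100 / 14 = 0.0436
UCL_MR = D₄·M̄R̄ = 3.267 × 0.0436 = 0.1423

0.142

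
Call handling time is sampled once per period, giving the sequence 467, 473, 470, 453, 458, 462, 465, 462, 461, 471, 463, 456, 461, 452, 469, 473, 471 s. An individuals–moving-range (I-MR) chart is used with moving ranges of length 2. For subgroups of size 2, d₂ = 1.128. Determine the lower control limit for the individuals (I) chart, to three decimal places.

X̄ = (467 + 473 + 470 + 453 + 458 + 462 + 465 + 462 + 461 + 471 + 463 + 456 + 461 + 452 + 469 + 473 + 471) / 17 = 463.9412
Moving ranges: 6, 3, 17, 5, 4, 3, 3, 1, 10, 8, 7, 5, 9, 17, 4, 2; M̄R̄ = 104.0000 / 16 = 6.5000
LCL = X̄ − 3·M̄R̄/d₂ = 463.9412 − 3 × 6.5000 / 1.128 = 446.6539

446.654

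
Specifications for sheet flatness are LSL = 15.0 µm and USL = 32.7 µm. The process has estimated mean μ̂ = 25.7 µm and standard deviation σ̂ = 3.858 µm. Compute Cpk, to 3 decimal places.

Cpu = (USL − μ̂) / (3σ̂) = (32.7 − 25.7) / (3 × 3.858) = 0.6048; Cpl = (μ̂ − LSL) / (3σ̂) = (25.7 − 15.0) / (3 × 3.858) = 0.9245; Cpk = min(Cpu, Cpl) = 0.6048

0.605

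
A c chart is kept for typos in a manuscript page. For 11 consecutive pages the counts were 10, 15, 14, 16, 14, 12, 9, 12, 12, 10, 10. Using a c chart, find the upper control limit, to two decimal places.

22.65

c̄ = (10 + 15 + 14 + 16 + 14 + 12 + 9 + 12 + 12 + 10 + 10) / 11 = 134 / 11 = 12.1818
UCL = c̄ + 3√c̄ = 12.1818 + 3 × √12.1818 = 12.1818 + 3 × 3.4902 = 22.6526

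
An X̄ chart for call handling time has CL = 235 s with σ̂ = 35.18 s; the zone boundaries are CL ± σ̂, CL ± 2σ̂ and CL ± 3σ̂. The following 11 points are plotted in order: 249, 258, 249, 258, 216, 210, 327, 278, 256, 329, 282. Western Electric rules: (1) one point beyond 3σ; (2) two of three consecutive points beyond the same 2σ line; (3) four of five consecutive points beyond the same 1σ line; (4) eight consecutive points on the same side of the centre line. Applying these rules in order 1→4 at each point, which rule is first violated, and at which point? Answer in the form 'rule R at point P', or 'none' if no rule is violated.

Zone of each point (C = within 1σ̂, B = 1σ̂–2σ̂, A = 2σ̂–3σ̂, * = beyond 3σ̂; sign = side of CL): 1:+C, 2:+C, 3:+C, 4:+C, 5:-C, 6:-C, 7:+A, 8:+B, 9:+C, 10:+A, 11:+B
Rule 3 (four of five consecutive points beyond the same 1σ limit) is satisfied at point 11.

rule 3 at point 11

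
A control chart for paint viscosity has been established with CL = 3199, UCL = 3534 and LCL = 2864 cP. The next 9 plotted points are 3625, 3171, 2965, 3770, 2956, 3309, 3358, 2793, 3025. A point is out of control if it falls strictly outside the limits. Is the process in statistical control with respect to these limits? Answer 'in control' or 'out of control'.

out of control

Compare each point to [2864, 3534]: sample 1 = 3625 > UCL; sample 4 = 3770 > UCL; sample 8 = 2793 < LCL.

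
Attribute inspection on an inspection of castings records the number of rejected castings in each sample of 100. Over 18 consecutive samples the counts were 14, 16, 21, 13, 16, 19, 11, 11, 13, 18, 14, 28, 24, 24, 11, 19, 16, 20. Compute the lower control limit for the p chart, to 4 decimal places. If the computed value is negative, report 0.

p̄ = Σdᵢ / (k·n) = 308 / (18 × 100) = 0.17111
LCL = p̄ − 3·√(p̄(1−p̄)/n) = 0.17111 − 3 × 0.03766 = 0.05813

0.0581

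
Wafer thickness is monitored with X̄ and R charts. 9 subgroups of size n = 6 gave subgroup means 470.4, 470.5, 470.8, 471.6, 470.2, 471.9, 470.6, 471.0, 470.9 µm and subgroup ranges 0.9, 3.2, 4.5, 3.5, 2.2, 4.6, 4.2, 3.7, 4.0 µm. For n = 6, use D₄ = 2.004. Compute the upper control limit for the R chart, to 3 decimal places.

6.858

R̄ = (0.9 + 3.2 + 4.5 + 3.5 + 2.2 + 4.6 + 4.2 + 3.7 + 4.0) / 9 = 30.8000 / 9 = 3.4222
UCL_R = D₄·R̄ = 2.004 × 3.4222 = 6.8581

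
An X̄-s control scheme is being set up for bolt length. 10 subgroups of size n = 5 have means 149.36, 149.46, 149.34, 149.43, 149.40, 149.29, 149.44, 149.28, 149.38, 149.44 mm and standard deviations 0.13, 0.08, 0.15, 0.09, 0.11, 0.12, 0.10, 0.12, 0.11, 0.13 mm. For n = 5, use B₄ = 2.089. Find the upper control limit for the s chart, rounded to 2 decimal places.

s̄ = (0.13 + 0.08 + 0.15 + 0.09 + 0.11 + 0.12 + 0.10 + 0.12 + 0.11 + 0.13) / 10 = 0.1140
UCL_s = B₄·s̄ = 2.089 × 0.1140 = 0.2381

0.24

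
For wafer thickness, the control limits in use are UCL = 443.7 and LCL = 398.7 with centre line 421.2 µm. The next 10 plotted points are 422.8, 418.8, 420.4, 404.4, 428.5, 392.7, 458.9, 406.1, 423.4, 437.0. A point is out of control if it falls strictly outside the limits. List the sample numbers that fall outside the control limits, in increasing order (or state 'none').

Compare each point to [398.7, 443.7]: sample 6 = 392.7 < LCL; sample 7 = 458.9 > UCL.

6, 7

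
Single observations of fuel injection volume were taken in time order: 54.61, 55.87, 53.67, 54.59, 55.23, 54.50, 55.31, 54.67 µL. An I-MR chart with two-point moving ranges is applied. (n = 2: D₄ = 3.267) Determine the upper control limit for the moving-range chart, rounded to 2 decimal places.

Moving ranges: 1.26, 2.20, 0.92, 0.64, 0.73, 0.81, 0.64; M̄R̄ = 7.2000 / 7 = 1.0286
UCL_MR = D₄·M̄R̄ = 3.267 × 1.0286 = 3.3603

3.36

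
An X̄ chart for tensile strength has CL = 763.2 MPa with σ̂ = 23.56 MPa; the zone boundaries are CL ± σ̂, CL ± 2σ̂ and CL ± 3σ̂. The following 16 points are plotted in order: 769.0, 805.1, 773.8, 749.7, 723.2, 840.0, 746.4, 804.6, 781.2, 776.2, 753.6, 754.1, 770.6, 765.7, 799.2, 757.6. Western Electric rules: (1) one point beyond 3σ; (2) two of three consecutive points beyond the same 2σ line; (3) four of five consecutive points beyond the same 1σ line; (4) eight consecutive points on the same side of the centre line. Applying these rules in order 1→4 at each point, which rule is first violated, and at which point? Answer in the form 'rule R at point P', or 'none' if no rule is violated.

rule 1 at point 6

Zone of each point (C = within 1σ̂, B = 1σ̂–2σ̂, A = 2σ̂–3σ̂, * = beyond 3σ̂; sign = side of CL): 1:+C, 2:+B, 3:+C, 4:-C, 5:-B, 6:+*, 7:-C, 8:+B, 9:+C, 10:+C, 11:-C, 12:-C, 13:+C, 14:+C, 15:+B, 16:-C
Rule 1 (one point beyond the 3σ limits) is satisfied at point 6.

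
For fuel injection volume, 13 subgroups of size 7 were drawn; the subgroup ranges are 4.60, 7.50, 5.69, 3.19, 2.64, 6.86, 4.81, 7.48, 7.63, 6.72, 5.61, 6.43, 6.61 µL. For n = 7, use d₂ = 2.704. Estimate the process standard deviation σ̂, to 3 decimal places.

R̄ = (4.60 + 7.50 + 5.69 + 3.19 + 2.64 + 6.86 + 4.81 + 7.48 + 7.63 + 6.72 + 5.61 + 6.43 + 6.61) / 13 = 5.8285
σ̂ = R̄ / d₂ = 5.8285 / 2.704 = 2.1555

2.155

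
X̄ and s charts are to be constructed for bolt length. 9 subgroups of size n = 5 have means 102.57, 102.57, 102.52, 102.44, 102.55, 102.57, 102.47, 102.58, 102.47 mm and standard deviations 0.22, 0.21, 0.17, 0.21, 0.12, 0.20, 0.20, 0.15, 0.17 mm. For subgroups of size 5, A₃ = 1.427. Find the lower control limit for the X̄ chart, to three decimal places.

102.265

X̄̄ = (102.57 + 102.57 + 102.52 + 102.44 + 102.55 + 102.57 + 102.47 + 102.58 + 102.47) / 9 = 102.5267
s̄ = (0.22 + 0.21 + 0.17 + 0.21 + 0.12 + 0.20 + 0.20 + 0.15 + 0.17) / 9 = 0.1833
LCL = X̄̄ − A₃·s̄ = 102.5267 − 1.427 × 0.1833 = 102.2651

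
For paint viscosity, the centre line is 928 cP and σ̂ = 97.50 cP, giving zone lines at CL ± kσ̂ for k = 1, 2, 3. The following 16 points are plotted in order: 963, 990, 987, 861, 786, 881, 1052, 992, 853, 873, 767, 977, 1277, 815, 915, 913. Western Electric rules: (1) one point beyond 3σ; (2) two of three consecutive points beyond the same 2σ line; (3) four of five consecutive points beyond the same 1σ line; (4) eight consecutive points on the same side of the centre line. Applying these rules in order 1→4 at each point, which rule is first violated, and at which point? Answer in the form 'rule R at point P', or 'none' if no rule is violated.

rule 1 at point 13

Zone of each point (C = within 1σ̂, B = 1σ̂–2σ̂, A = 2σ̂–3σ̂, * = beyond 3σ̂; sign = side of CL): 1:+C, 2:+C, 3:+C, 4:-C, 5:-B, 6:-C, 7:+B, 8:+C, 9:-C, 10:-C, 11:-B, 12:+C, 13:+*, 14:-B, 15:-C, 16:-C
Rule 1 (one point beyond the 3σ limits) is satisfied at point 13.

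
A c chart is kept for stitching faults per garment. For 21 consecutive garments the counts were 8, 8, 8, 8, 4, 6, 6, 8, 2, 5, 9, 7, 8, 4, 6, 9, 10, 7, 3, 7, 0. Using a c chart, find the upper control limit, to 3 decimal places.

c̄ = (8 + 8 + 8 + 8 + 4 + 6 + 6 + 8 + 2 + 5 + 9 + 7 + 8 + 4 + 6 + 9 + 10 + 7 + 3 + 7 + 0) / 21 = 133 / 21 = 6.3333
UCL = c̄ + 3√c̄ = 6.3333 + 3 × √6.3333 = 6.3333 + 3 × 2.5166 = 13.8832

13.883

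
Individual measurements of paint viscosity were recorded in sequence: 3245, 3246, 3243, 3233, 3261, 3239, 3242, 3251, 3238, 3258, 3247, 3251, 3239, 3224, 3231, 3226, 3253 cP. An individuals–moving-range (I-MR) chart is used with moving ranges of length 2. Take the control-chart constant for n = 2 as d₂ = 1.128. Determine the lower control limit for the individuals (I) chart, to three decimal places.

X̄ = (3245 + 3246 + 3243 + 3233 + 3261 + 3239 + 3242 + 3251 + 3238 + 3258 + 3247 + 3251 + 3239 + 3224 + 3231 + 3226 + 3253) / 17 = 3242.7647
Moving ranges: 1, 3, 10, 28, 22, 3, 9, 13, 20, 11, 4, 12, 15, 7, 5, 27; M̄R̄ = 190.0000 / 16 = 11.8750
LCL = X̄ − 3·M̄R̄/d₂ = 3242.7647 − 3 × 11.8750 / 1.128 = 3211.1823

3211.182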